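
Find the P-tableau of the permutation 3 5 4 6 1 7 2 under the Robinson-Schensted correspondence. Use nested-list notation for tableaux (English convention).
Insert 3: appended to row 1. P = [[3]].
Insert 5: appended to row 1. P = [[3, 5]].
Insert 4: 4 bumps 5 from row 1; 5 starts row 2. P = [[3, 4], [5]].
Insert 6: appended to row 1. P = [[3, 4, 6], [5]].
Insert 1: 1 bumps 3 from row 1; 3 bumps 5 from row 2; 5 starts row 3. P = [[1, 4, 6], [3], [5]].
Insert 7: appended to row 1. P = [[1, 4, 6, 7], [3], [5]].
Insert 2: 2 bumps 4 from row 1; 4 appends to row 2. P = [[1, 2, 6, 7], [3, 4], [5]].

So P = [[1, 2, 6, 7], [3, 4], [5]].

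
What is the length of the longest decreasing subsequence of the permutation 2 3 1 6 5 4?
3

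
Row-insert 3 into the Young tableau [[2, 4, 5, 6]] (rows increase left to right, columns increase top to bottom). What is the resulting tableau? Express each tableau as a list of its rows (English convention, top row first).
In row 1, 3 replaces 4 (the leftmost entry greater than 3); 4 is bumped to row 2. 4 starts a new row 2. The new tableau is [[2, 3, 5, 6], [4]].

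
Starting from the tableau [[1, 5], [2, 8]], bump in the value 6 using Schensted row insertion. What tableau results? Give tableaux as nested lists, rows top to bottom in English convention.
6 is larger than every entry of row 1, so it is appended to row 1. The new tableau is [[1, 5, 6], [2, 8]].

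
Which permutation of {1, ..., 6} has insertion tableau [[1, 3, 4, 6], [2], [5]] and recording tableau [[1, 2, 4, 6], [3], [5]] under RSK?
Reverse the RSK construction: for i from n down to 1, find the cell of Q containing i, remove the entry at that cell from P, and reverse-bump it up through P; the value ejected from row 1 is w(i).

Step i=6: Q has 6 at row 1, column 4; remove that cell from P, ejecting 6. So w(6) = 6. P is now [[1, 3, 4], [2], [5]].
Step i=5: Q has 5 at row 3, column 1; remove 5 from row 3 of P and reverse-bump: 5 enters row 2 and ejects 2; 2 enters row 1 and ejects 1. So w(5) = 1. P is now [[2, 3, 4], [5]].
Step i=4: Q has 4 at row 1, column 3; remove that cell from P, ejecting 4. So w(4) = 4. P is now [[2, 3], [5]].
Step i=3: Q has 3 at row 2, column 1; remove 5 from row 2 of P and reverse-bump: 5 enters row 1 and ejects 3. So w(3) = 3. P is now [[2, 5]].
Step i=2: Q has 2 at row 1, column 2; remove that cell from P, ejecting 5. So w(2) = 5. P is now [[2]].
Step i=1: Q has 1 at row 1, column 1; remove that cell from P, ejecting 2. So w(1) = 2. P is now [].

So w = 2 5 3 4 1 6.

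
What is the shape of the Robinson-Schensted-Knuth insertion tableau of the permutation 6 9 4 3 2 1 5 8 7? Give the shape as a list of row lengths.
Row-insert each entry into an empty tableau.

After inserting 6: P = [[6]].
After inserting 9: P = [[6, 9]].
After inserting 4: P = [[4, 9], [6]].
After inserting 3: P = [[3, 9], [4], [6]].
After inserting 2: P = [[2, 9], [3], [4], [6]].
After inserting 1: P = [[1, 9], [2], [3], [4], [6]].
After inserting 5: P = [[1, 5], [2, 9], [3], [4], [6]].
After inserting 8: P = [[1, 5, 8], [2, 9], [3], [4], [6]].
After inserting 7: P = [[1, 5, 7], [2, 8], [3, 9], [4], [6]].

The final insertion tableau P = [[1, 5, 7], [2, 8], [3, 9], [4], [6]] has shape [3, 2, 2, 1, 1].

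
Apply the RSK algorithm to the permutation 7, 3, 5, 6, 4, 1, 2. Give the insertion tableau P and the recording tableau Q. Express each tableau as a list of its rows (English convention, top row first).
Insert each entry of the permutation into P by Schensted row insertion, recording in Q the position of each new cell.

Insert 7: appended to row 1. P = [[7]], Q = [[1]].
Insert 3: 3 bumps 7 from row 1; 7 starts row 2. P = [[3], [7]], Q = [[1], [2]].
Insert 5: appended to row 1. P = [[3, 5], [7]], Q = [[1, 3], [2]].
Insert 6: appended to row 1. P = [[3, 5, 6], [7]], Q = [[1, 3, 4], [2]].
Insert 4: 4 bumps 5 from row 1; 5 bumps 7 from row 2; 7 starts row 3. P = [[3, 4, 6], [5], [7]], Q = [[1, 3, 4], [2], [5]].
Insert 1: 1 bumps 3 from row 1; 3 bumps 5 from row 2; 5 bumps 7 from row 3; 7 starts row 4. P = [[1, 4, 6], [3], [5], [7]], Q = [[1, 3, 4], [2], [5], [6]].
Insert 2: 2 bumps 4 from row 1; 4 appends to row 2. P = [[1, 2, 6], [3, 4], [5], [7]], Q = [[1, 3, 4], [2, 7], [5], [6]].

So P = [[1, 2, 6], [3, 4], [5], [7]], Q = [[1, 3, 4], [2, 7], [5], [6]].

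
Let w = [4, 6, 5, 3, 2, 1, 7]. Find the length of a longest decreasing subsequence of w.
5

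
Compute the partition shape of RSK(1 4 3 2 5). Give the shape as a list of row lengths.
[3, 1, 1]

Row-insert each entry into an empty tableau.

After inserting 1: P = [[1]].
After inserting 4: P = [[1, 4]].
After inserting 3: P = [[1, 3], [4]].
After inserting 2: P = [[1, 2], [3], [4]].
After inserting 5: P = [[1, 2, 5], [3], [4]].

The final insertion tableau P = [[1, 2, 5], [3], [4]] has shape [3, 1, 1].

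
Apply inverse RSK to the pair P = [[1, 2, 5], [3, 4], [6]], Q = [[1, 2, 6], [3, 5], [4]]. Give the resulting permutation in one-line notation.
3 6 4 1 2 5

Reverse the RSK construction: for i from n down to 1, find the cell of Q containing i, remove the entry at that cell from P, and reverse-bump it up through P; the value ejected from row 1 is w(i).

Step i=6: Q has 6 at row 1, column 3; remove that cell from P, ejecting 5. So w(6) = 5. P is now [[1, 2], [3, 4], [6]].
Step i=5: Q has 5 at row 2, column 2; remove 4 from row 2 of P and reverse-bump: 4 enters row 1 and ejects 2. So w(5) = 2. P is now [[1, 4], [3], [6]].
Step i=4: Q has 4 at row 3, column 1; remove 6 from row 3 of P and reverse-bump: 6 enters row 2 and ejects 3; 3 enters row 1 and ejects 1. So w(4) = 1. P is now [[3, 4], [6]].
Step i=3: Q has 3 at row 2, column 1; remove 6 from row 2 of P and reverse-bump: 6 enters row 1 and ejects 4. So w(3) = 4. P is now [[3, 6]].
Step i=2: Q has 2 at row 1, column 2; remove that cell from P, ejecting 6. So w(2) = 6. P is now [[3]].
Step i=1: Q has 1 at row 1, column 1; remove that cell from P, ejecting 3. So w(1) = 3. P is now [].

So w = 3 6 4 1 2 5.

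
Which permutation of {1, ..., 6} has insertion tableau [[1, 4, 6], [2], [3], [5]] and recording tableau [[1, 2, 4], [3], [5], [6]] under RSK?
3 5 4 6 2 1

Reverse the RSK construction: for i from n down to 1, find the cell of Q containing i, remove the entry at that cell from P, and reverse-bump it up through P; the value ejected from row 1 is w(i).

Step i=6: Q has 6 at row 4, column 1; remove 5 from row 4 of P and reverse-bump: 5 enters row 3 and ejects 3; 3 enters row 2 and ejects 2; 2 enters row 1 and ejects 1. So w(6) = 1. P is now [[2, 4, 6], [3], [5]].
Step i=5: Q has 5 at row 3, column 1; remove 5 from row 3 of P and reverse-bump: 5 enters row 2 and ejects 3; 3 enters row 1 and ejects 2. So w(5) = 2. P is now [[3, 4, 6], [5]].
Step i=4: Q has 4 at row 1, column 3; remove that cell from P, ejecting 6. So w(4) = 6. P is now [[3, 4], [5]].
Step i=3: Q has 3 at row 2, column 1; remove 5 from row 2 of P and reverse-bump: 5 enters row 1 and ejects 4. So w(3) = 4. P is now [[3, 5]].
Step i=2: Q has 2 at row 1, column 2; remove that cell from P, ejecting 5. So w(2) = 5. P is now [[3]].
Step i=1: Q has 1 at row 1, column 1; remove that cell from P, ejecting 3. So w(1) = 3. P is now [].

So w = 3 5 4 6 2 1.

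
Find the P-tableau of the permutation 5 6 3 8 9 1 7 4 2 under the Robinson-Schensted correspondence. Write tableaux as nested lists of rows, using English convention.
P = [[1, 2, 7, 9], [3, 4], [5, 6], [8]]

After inserting 5: P = [[5]].
After inserting 6: P = [[5, 6]].
After inserting 3: P = [[3, 6], [5]].
After inserting 8: P = [[3, 6, 8], [5]].
After inserting 9: P = [[3, 6, 8, 9], [5]].
After inserting 1: P = [[1, 6, 8, 9], [3], [5]].
After inserting 7: P = [[1, 6, 7, 9], [3, 8], [5]].
After inserting 4: P = [[1, 4, 7, 9], [3, 6], [5, 8]].
After inserting 2: P = [[1, 2, 7, 9], [3, 4], [5, 6], [8]].

So P = [[1, 2, 7, 9], [3, 4], [5, 6], [8]].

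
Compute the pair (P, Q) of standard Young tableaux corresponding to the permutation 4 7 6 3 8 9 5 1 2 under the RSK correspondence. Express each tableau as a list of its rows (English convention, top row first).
P = [[1, 2, 8, 9], [3, 5], [4, 6], [7]], Q = [[1, 2, 5, 6], [3, 7], [4, 9], [8]]

Insert each entry of the permutation into P by Schensted row insertion, recording in Q the position of each new cell.

Insert 4: appended to row 1. P = [[4]], Q = [[1]].
Insert 7: appended to row 1. P = [[4, 7]], Q = [[1, 2]].
Insert 6: 6 bumps 7 from row 1; 7 starts row 2. P = [[4, 6], [7]], Q = [[1, 2], [3]].
Insert 3: 3 bumps 4 from row 1; 4 bumps 7 from row 2; 7 starts row 3. P = [[3, 6], [4], [7]], Q = [[1, 2], [3], [4]].
Insert 8: appended to row 1. P = [[3, 6, 8], [4], [7]], Q = [[1, 2, 5], [3], [4]].
Insert 9: appended to row 1. P = [[3, 6, 8, 9], [4], [7]], Q = [[1, 2, 5, 6], [3], [4]].
Insert 5: 5 bumps 6 from row 1; 6 appends to row 2. P = [[3, 5, 8, 9], [4, 6], [7]], Q = [[1, 2, 5, 6], [3, 7], [4]].
Insert 1: 1 bumps 3 from row 1; 3 bumps 4 from row 2; 4 bumps 7 from row 3; 7 starts row 4. P = [[1, 5, 8, 9], [3, 6], [4], [7]], Q = [[1, 2, 5, 6], [3, 7], [4], [8]].
Insert 2: 2 bumps 5 from row 1; 5 bumps 6 from row 2; 6 appends to row 3. P = [[1, 2, 8, 9], [3, 5], [4, 6], [7]], Q = [[1, 2, 5, 6], [3, 7], [4, 9], [8]].

So P = [[1, 2, 8, 9], [3, 5], [4, 6], [7]], Q = [[1, 2, 5, 6], [3, 7], [4, 9], [8]].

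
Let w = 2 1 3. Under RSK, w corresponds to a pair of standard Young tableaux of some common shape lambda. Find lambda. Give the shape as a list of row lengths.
Row-insert each entry into an empty tableau.

After inserting 2: P = [[2]].
After inserting 1: P = [[1], [2]].
After inserting 3: P = [[1, 3], [2]].

The final insertion tableau P = [[1, 3], [2]] has shape [2, 1].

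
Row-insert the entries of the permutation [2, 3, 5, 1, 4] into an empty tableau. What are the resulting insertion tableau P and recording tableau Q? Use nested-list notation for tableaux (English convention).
P = [[1, 3, 4], [2, 5]], Q = [[1, 2, 3], [4, 5]]

Insert each entry of the permutation into P by Schensted row insertion, recording in Q the position of each new cell.

After inserting 2: P = [[2]].
After inserting 3: P = [[2, 3]].
After inserting 5: P = [[2, 3, 5]].
After inserting 1: P = [[1, 3, 5], [2]].
After inserting 4: P = [[1, 3, 4], [2, 5]].

So P = [[1, 3, 4], [2, 5]], Q = [[1, 2, 3], [4, 5]].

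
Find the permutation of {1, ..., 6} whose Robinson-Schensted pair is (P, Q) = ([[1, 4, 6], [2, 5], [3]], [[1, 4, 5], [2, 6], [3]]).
Reverse RSK: for i = n, n-1, ..., 1, locate i in Q, remove the corresponding corner cell from P, and reverse-bump its entry up through P; the value ejected from row 1 is w(i).

So w = 3 2 1 5 6 4.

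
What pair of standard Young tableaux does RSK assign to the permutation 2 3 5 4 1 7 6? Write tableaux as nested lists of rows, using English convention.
Insert each entry of the permutation into P by Schensted row insertion, recording in Q the position of each new cell.

Insert 2: appended to row 1. P = [[2]].
Insert 3: appended to row 1. P = [[2, 3]].
Insert 5: appended to row 1. P = [[2, 3, 5]].
Insert 4: 4 bumps 5 from row 1; 5 starts row 2. P = [[2, 3, 4], [5]].
Insert 1: 1 bumps 2 from row 1; 2 bumps 5 from row 2; 5 starts row 3. P = [[1, 3, 4], [2], [5]].
Insert 7: appended to row 1. P = [[1, 3, 4, 7], [2], [5]].
Insert 6: 6 bumps 7 from row 1; 7 appends to row 2. P = [[1, 3, 4, 6], [2, 7], [5]].

So P = [[1, 3, 4, 6], [2, 7], [5]], Q = [[1, 2, 3, 6], [4, 7], [5]].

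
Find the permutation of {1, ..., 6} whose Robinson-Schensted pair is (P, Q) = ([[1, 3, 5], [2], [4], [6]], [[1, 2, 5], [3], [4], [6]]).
2 6 4 3 5 1

Reverse the RSK construction: for i from n down to 1, find the cell of Q containing i, remove the entry at that cell from P, and reverse-bump it up through P; the value ejected from row 1 is w(i).

Step i=6: Q has 6 at row 4, column 1; remove 6 from row 4 of P and reverse-bump: 6 enters row 3 and ejects 4; 4 enters row 2 and ejects 2; 2 enters row 1 and ejects 1. So w(6) = 1. P is now [[2, 3, 5], [4], [6]].
Step i=5: Q has 5 at row 1, column 3; remove that cell from P, ejecting 5. So w(5) = 5. P is now [[2, 3], [4], [6]].
Step i=4: Q has 4 at row 3, column 1; remove 6 from row 3 of P and reverse-bump: 6 enters row 2 and ejects 4; 4 enters row 1 and ejects 3. So w(4) = 3. P is now [[2, 4], [6]].
Step i=3: Q has 3 at row 2, column 1; remove 6 from row 2 of P and reverse-bump: 6 enters row 1 and ejects 4. So w(3) = 4. P is now [[2, 6]].
Step i=2: Q has 2 at row 1, column 2; remove that cell from P, ejecting 6. So w(2) = 6. P is now [[2]].
Step i=1: Q has 1 at row 1, column 1; remove that cell from P, ejecting 2. So w(1) = 2. P is now [].

So w = 2 6 4 3 5 1.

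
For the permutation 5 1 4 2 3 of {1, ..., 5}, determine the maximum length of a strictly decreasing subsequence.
3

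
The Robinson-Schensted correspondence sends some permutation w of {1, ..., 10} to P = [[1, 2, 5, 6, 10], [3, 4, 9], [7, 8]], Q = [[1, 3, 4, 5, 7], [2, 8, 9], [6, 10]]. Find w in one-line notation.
Reverse the RSK construction: for i from n down to 1, find the cell of Q containing i, remove the entry at that cell from P, and reverse-bump it up through P; the value ejected from row 1 is w(i).

Step i=10: Q has 10 at row 3, column 2; remove 8 from row 3 of P and reverse-bump: 8 enters row 2 and ejects 4; 4 enters row 1 and ejects 2. So w(10) = 2. P is now [[1, 4, 5, 6, 10], [3, 8, 9], [7]].
Step i=9: Q has 9 at row 2, column 3; remove 9 from row 2 of P and reverse-bump: 9 enters row 1 and ejects 6. So w(9) = 6. P is now [[1, 4, 5, 9, 10], [3, 8], [7]].
Step i=8: Q has 8 at row 2, column 2; remove 8 from row 2 of P and reverse-bump: 8 enters row 1 and ejects 5. So w(8) = 5. P is now [[1, 4, 8, 9, 10], [3], [7]].
Step i=7: Q has 7 at row 1, column 5; remove that cell from P, ejecting 10. So w(7) = 10. P is now [[1, 4, 8, 9], [3], [7]].
Step i=6: Q has 6 at row 3, column 1; remove 7 from row 3 of P and reverse-bump: 7 enters row 2 and ejects 3; 3 enters row 1 and ejects 1. So w(6) = 1. P is now [[3, 4, 8, 9], [7]].
Step i=5: Q has 5 at row 1, column 4; remove that cell from P, ejecting 9. So w(5) = 9. P is now [[3, 4, 8], [7]].
Step i=4: Q has 4 at row 1, column 3; remove that cell from P, ejecting 8. So w(4) = 8. P is now [[3, 4], [7]].
Step i=3: Q has 3 at row 1, column 2; remove that cell from P, ejecting 4. So w(3) = 4. P is now [[3], [7]].
Step i=2: Q has 2 at row 2, column 1; remove 7 from row 2 of P and reverse-bump: 7 enters row 1 and ejects 3. So w(2) = 3. P is now [[7]].
Step i=1: Q has 1 at row 1, column 1; remove that cell from P, ejecting 7. So w(1) = 7. P is now [].

So w = 7 3 4 8 9 1 10 5 6 2.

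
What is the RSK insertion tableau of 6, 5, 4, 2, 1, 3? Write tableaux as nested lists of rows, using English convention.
P = [[1, 3], [2], [4], [5], [6]]

Insert 6: appended to row 1. P = [[6]].
Insert 5: 5 bumps 6 from row 1; 6 starts row 2. P = [[5], [6]].
Insert 4: 4 bumps 5 from row 1; 5 bumps 6 from row 2; 6 starts row 3. P = [[4], [5], [6]].
Insert 2: 2 bumps 4 from row 1; 4 bumps 5 from row 2; 5 bumps 6 from row 3; 6 starts row 4. P = [[2], [4], [5], [6]].
Insert 1: 1 bumps 2 from row 1; 2 bumps 4 from row 2; 4 bumps 5 from row 3; 5 bumps 6 from row 4; 6 starts row 5. P = [[1], [2], [4], [5], [6]].
Insert 3: appended to row 1. P = [[1, 3], [2], [4], [5], [6]].

So P = [[1, 3], [2], [4], [5], [6]].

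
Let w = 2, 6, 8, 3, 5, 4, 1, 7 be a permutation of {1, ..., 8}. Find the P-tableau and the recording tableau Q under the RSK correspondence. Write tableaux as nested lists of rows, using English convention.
P = [[1, 3, 4, 7], [2, 8], [5], [6]], Q = [[1, 2, 3, 8], [4, 5], [6], [7]]

Insert each entry of the permutation into P by Schensted row insertion, recording in Q the position of each new cell.

Insert 2: appended to row 1. P = [[2]].
Insert 6: appended to row 1. P = [[2, 6]].
Insert 8: appended to row 1. P = [[2, 6, 8]].
Insert 3: 3 bumps 6 from row 1; 6 starts row 2. P = [[2, 3, 8], [6]].
Insert 5: 5 bumps 8 from row 1; 8 appends to row 2. P = [[2, 3, 5], [6, 8]].
Insert 4: 4 bumps 5 from row 1; 5 bumps 6 from row 2; 6 starts row 3. P = [[2, 3, 4], [5, 8], [6]].
Insert 1: 1 bumps 2 from row 1; 2 bumps 5 from row 2; 5 bumps 6 from row 3; 6 starts row 4. P = [[1, 3, 4], [2, 8], [5], [6]].
Insert 7: appended to row 1. P = [[1, 3, 4, 7], [2, 8], [5], [6]].

So P = [[1, 3, 4, 7], [2, 8], [5], [6]], Q = [[1, 2, 3, 8], [4, 5], [6], [7]].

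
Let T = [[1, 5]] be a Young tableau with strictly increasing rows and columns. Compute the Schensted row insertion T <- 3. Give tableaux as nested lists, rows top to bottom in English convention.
[[1, 3], [5]]

In row 1, 3 replaces 5 (the leftmost entry greater than 3); 5 is bumped to row 2. 5 starts a new row 2. The new tableau is [[1, 3], [5]].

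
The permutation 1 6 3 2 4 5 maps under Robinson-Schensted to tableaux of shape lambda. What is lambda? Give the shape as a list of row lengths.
[4, 1, 1]

Row-insert each entry into an empty tableau.

After inserting 1: P = [[1]].
After inserting 6: P = [[1, 6]].
After inserting 3: P = [[1, 3], [6]].
After inserting 2: P = [[1, 2], [3], [6]].
After inserting 4: P = [[1, 2, 4], [3], [6]].
After inserting 5: P = [[1, 2, 4, 5], [3], [6]].

The final insertion tableau P = [[1, 2, 4, 5], [3], [6]] has shape [4, 1, 1].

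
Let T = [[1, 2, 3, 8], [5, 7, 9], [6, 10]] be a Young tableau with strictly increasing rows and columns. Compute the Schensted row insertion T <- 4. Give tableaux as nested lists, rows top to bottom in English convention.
[[1, 2, 3, 4], [5, 7, 8], [6, 9], [10]]

In row 1, 4 replaces 8 (the leftmost entry greater than 4); 8 is bumped to row 2. In row 2, 8 replaces 9 (the leftmost entry greater than 8); 9 is bumped to row 3. In row 3, 9 replaces 10 (the leftmost entry greater than 9); 10 is bumped to row 4. 10 starts a new row 4. The new tableau is [[1, 2, 3, 4], [5, 7, 8], [6, 9], [10]].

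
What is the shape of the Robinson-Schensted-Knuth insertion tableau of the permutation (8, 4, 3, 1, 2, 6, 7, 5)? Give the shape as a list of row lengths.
[4, 2, 1, 1]

Row-insert each entry into an empty tableau.

After inserting 8: P = [[8]].
After inserting 4: P = [[4], [8]].
After inserting 3: P = [[3], [4], [8]].
After inserting 1: P = [[1], [3], [4], [8]].
After inserting 2: P = [[1, 2], [3], [4], [8]].
After inserting 6: P = [[1, 2, 6], [3], [4], [8]].
After inserting 7: P = [[1, 2, 6, 7], [3], [4], [8]].
After inserting 5: P = [[1, 2, 5, 7], [3, 6], [4], [8]].

The final insertion tableau P = [[1, 2, 5, 7], [3, 6], [4], [8]] has shape [4, 2, 1, 1].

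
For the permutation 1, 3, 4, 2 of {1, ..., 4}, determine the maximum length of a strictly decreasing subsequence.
2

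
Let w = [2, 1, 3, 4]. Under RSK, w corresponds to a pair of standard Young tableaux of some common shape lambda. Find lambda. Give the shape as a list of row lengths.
RSK row insertion gives P = [[1, 3, 4], [2]], which has shape [3, 1].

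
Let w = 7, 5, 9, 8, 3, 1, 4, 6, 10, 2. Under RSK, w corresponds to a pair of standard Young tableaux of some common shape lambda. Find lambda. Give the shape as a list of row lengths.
[4, 2, 2, 2]

Row-insert each entry into an empty tableau.

After inserting 7: P = [[7]].
After inserting 5: P = [[5], [7]].
After inserting 9: P = [[5, 9], [7]].
After inserting 8: P = [[5, 8], [7, 9]].
After inserting 3: P = [[3, 8], [5, 9], [7]].
After inserting 1: P = [[1, 8], [3, 9], [5], [7]].
After inserting 4: P = [[1, 4], [3, 8], [5, 9], [7]].
After inserting 6: P = [[1, 4, 6], [3, 8], [5, 9], [7]].
After inserting 10: P = [[1, 4, 6, 10], [3, 8], [5, 9], [7]].
After inserting 2: P = [[1, 2, 6, 10], [3, 4], [5, 8], [7, 9]].

The final insertion tableau P = [[1, 2, 6, 10], [3, 4], [5, 8], [7, 9]] has shape [4, 2, 2, 2].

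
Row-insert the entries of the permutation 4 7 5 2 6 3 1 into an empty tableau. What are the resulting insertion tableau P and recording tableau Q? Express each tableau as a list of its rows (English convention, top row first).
P = [[1, 3, 6], [2, 5], [4], [7]], Q = [[1, 2, 5], [3, 6], [4], [7]]

Insert each entry of the permutation into P by Schensted row insertion, recording in Q the position of each new cell.

Insert 4: appended to row 1. P = [[4]], Q = [[1]].
Insert 7: appended to row 1. P = [[4, 7]], Q = [[1, 2]].
Insert 5: 5 bumps 7 from row 1; 7 starts row 2. P = [[4, 5], [7]], Q = [[1, 2], [3]].
Insert 2: 2 bumps 4 from row 1; 4 bumps 7 from row 2; 7 starts row 3. P = [[2, 5], [4], [7]], Q = [[1, 2], [3], [4]].
Insert 6: appended to row 1. P = [[2, 5, 6], [4], [7]], Q = [[1, 2, 5], [3], [4]].
Insert 3: 3 bumps 5 from row 1; 5 appends to row 2. P = [[2, 3, 6], [4, 5], [7]], Q = [[1, 2, 5], [3, 6], [4]].
Insert 1: 1 bumps 2 from row 1; 2 bumps 4 from row 2; 4 bumps 7 from row 3; 7 starts row 4. P = [[1, 3, 6], [2, 5], [4], [7]], Q = [[1, 2, 5], [3, 6], [4], [7]].

So P = [[1, 3, 6], [2, 5], [4], [7]], Q = [[1, 2, 5], [3, 6], [4], [7]].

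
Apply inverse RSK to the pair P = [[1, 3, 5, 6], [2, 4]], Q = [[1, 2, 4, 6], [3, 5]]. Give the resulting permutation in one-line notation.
Reverse RSK: for i = n, n-1, ..., 1, locate i in Q, remove the corresponding corner cell from P, and reverse-bump its entry up through P; the value ejected from row 1 is w(i).

So w = 2 4 1 5 3 6.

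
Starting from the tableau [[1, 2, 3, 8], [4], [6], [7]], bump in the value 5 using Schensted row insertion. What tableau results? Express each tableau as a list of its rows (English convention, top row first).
[[1, 2, 3, 5], [4, 8], [6], [7]]

In row 1, 5 replaces 8 (the leftmost entry greater than 5); 8 is bumped to row 2. 8 is appended to row 2. The new tableau is [[1, 2, 3, 5], [4, 8], [6], [7]].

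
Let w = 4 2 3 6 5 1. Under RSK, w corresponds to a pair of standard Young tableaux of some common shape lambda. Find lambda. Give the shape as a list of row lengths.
Row-insert each entry into an empty tableau.

After inserting 4: P = [[4]].
After inserting 2: P = [[2], [4]].
After inserting 3: P = [[2, 3], [4]].
After inserting 6: P = [[2, 3, 6], [4]].
After inserting 5: P = [[2, 3, 5], [4, 6]].
After inserting 1: P = [[1, 3, 5], [2, 6], [4]].

The final insertion tableau P = [[1, 3, 5], [2, 6], [4]] has shape [3, 2, 1].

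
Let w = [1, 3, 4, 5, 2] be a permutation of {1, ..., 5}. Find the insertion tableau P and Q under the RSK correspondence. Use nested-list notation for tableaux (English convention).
Insert each entry of the permutation into P by Schensted row insertion, recording in Q the position of each new cell.

Insert 1: appended to row 1. P = [[1]].
Insert 3: appended to row 1. P = [[1, 3]].
Insert 4: appended to row 1. P = [[1, 3, 4]].
Insert 5: appended to row 1. P = [[1, 3, 4, 5]].
Insert 2: 2 bumps 3 from row 1; 3 starts row 2. P = [[1, 2, 4, 5], [3]].

So P = [[1, 2, 4, 5], [3]], Q = [[1, 2, 3, 4], [5]].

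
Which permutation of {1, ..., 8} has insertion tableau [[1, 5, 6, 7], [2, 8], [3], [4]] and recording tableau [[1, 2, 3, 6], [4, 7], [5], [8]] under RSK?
4 5 6 3 2 8 7 1

Reverse the RSK construction: for i from n down to 1, find the cell of Q containing i, remove the entry at that cell from P, and reverse-bump it up through P; the value ejected from row 1 is w(i).

Step i=8: Q has 8 at row 4, column 1; remove 4 from row 4 of P and reverse-bump: 4 enters row 3 and ejects 3; 3 enters row 2 and ejects 2; 2 enters row 1 and ejects 1. So w(8) = 1. P is now [[2, 5, 6, 7], [3, 8], [4]].
Step i=7: Q has 7 at row 2, column 2; remove 8 from row 2 of P and reverse-bump: 8 enters row 1 and ejects 7. So w(7) = 7. P is now [[2, 5, 6, 8], [3], [4]].
Step i=6: Q has 6 at row 1, column 4; remove that cell from P, ejecting 8. So w(6) = 8. P is now [[2, 5, 6], [3], [4]].
Step i=5: Q has 5 at row 3, column 1; remove 4 from row 3 of P and reverse-bump: 4 enters row 2 and ejects 3; 3 enters row 1 and ejects 2. So w(5) = 2. P is now [[3, 5, 6], [4]].
Step i=4: Q has 4 at row 2, column 1; remove 4 from row 2 of P and reverse-bump: 4 enters row 1 and ejects 3. So w(4) = 3. P is now [[4, 5, 6]].
Step i=3: Q has 3 at row 1, column 3; remove that cell from P, ejecting 6. So w(3) = 6. P is now [[4, 5]].
Step i=2: Q has 2 at row 1, column 2; remove that cell from P, ejecting 5. So w(2) = 5. P is now [[4]].
Step i=1: Q has 1 at row 1, column 1; remove that cell from P, ejecting 4. So w(1) = 4. P is now [].

So w = 4 5 6 3 2 8 7 1.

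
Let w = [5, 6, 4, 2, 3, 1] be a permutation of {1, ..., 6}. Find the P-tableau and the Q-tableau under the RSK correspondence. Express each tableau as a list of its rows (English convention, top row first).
P = [[1, 3], [2, 6], [4], [5]], Q = [[1, 2], [3, 5], [4], [6]]

Insert each entry of the permutation into P by Schensted row insertion, recording in Q the position of each new cell.

Insert 5: appended to row 1. P = [[5]].
Insert 6: appended to row 1. P = [[5, 6]].
Insert 4: 4 bumps 5 from row 1; 5 starts row 2. P = [[4, 6], [5]].
Insert 2: 2 bumps 4 from row 1; 4 bumps 5 from row 2; 5 starts row 3. P = [[2, 6], [4], [5]].
Insert 3: 3 bumps 6 from row 1; 6 appends to row 2. P = [[2, 3], [4, 6], [5]].
Insert 1: 1 bumps 2 from row 1; 2 bumps 4 from row 2; 4 bumps 5 from row 3; 5 starts row 4. P = [[1, 3], [2, 6], [4], [5]].

So P = [[1, 3], [2, 6], [4], [5]], Q = [[1, 2], [3, 5], [4], [6]].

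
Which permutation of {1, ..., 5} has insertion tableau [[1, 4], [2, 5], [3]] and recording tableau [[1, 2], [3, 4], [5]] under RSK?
3 5 2 4 1

Reverse RSK: for i = n, n-1, ..., 1, locate i in Q, remove the corresponding corner cell from P, and reverse-bump its entry up through P; the value ejected from row 1 is w(i).

So w = 3 5 2 4 1.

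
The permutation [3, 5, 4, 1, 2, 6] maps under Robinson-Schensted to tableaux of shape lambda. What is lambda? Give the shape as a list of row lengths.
[3, 2, 1]

Row-insert each entry into an empty tableau.

After inserting 3: P = [[3]].
After inserting 5: P = [[3, 5]].
After inserting 4: P = [[3, 4], [5]].
After inserting 1: P = [[1, 4], [3], [5]].
After inserting 2: P = [[1, 2], [3, 4], [5]].
After inserting 6: P = [[1, 2, 6], [3, 4], [5]].

The final insertion tableau P = [[1, 2, 6], [3, 4], [5]] has shape [3, 2, 1].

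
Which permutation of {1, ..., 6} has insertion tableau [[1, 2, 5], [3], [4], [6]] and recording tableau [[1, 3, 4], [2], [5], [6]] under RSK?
Reverse the RSK construction: for i from n down to 1, find the cell of Q containing i, remove the entry at that cell from P, and reverse-bump it up through P; the value ejected from row 1 is w(i).

Step i=6: Q has 6 at row 4, column 1; remove 6 from row 4 of P and reverse-bump: 6 enters row 3 and ejects 4; 4 enters row 2 and ejects 3; 3 enters row 1 and ejects 2. So w(6) = 2. P is now [[1, 3, 5], [4], [6]].
Step i=5: Q has 5 at row 3, column 1; remove 6 from row 3 of P and reverse-bump: 6 enters row 2 and ejects 4; 4 enters row 1 and ejects 3. So w(5) = 3. P is now [[1, 4, 5], [6]].
Step i=4: Q has 4 at row 1, column 3; remove that cell from P, ejecting 5. So w(4) = 5. P is now [[1, 4], [6]].
Step i=3: Q has 3 at row 1, column 2; remove that cell from P, ejecting 4. So w(3) = 4. P is now [[1], [6]].
Step i=2: Q has 2 at row 2, column 1; remove 6 from row 2 of P and reverse-bump: 6 enters row 1 and ejects 1. So w(2) = 1. P is now [[6]].
Step i=1: Q has 1 at row 1, column 1; remove that cell from P, ejecting 6. So w(1) = 6. P is now [].

So w = 6 1 4 5 3 2.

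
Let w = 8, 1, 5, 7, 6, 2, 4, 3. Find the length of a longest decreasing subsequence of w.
5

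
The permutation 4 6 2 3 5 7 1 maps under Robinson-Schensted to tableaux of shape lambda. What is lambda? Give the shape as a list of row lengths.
Row-insert each entry into an empty tableau.

After inserting 4: P = [[4]].
After inserting 6: P = [[4, 6]].
After inserting 2: P = [[2, 6], [4]].
After inserting 3: P = [[2, 3], [4, 6]].
After inserting 5: P = [[2, 3, 5], [4, 6]].
After inserting 7: P = [[2, 3, 5, 7], [4, 6]].
After inserting 1: P = [[1, 3, 5, 7], [2, 6], [4]].

The final insertion tableau P = [[1, 3, 5, 7], [2, 6], [4]] has shape [4, 2, 1].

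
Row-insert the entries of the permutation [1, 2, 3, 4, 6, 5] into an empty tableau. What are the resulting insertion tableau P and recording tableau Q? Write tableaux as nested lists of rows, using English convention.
Insert each entry of the permutation into P by Schensted row insertion, recording in Q the position of each new cell.

Insert 1: appended to row 1. P = [[1]].
Insert 2: appended to row 1. P = [[1, 2]].
Insert 3: appended to row 1. P = [[1, 2, 3]].
Insert 4: appended to row 1. P = [[1, 2, 3, 4]].
Insert 6: appended to row 1. P = [[1, 2, 3, 4, 6]].
Insert 5: 5 bumps 6 from row 1; 6 starts row 2. P = [[1, 2, 3, 4, 5], [6]].

So P = [[1, 2, 3, 4, 5], [6]], Q = [[1, 2, 3, 4, 5], [6]].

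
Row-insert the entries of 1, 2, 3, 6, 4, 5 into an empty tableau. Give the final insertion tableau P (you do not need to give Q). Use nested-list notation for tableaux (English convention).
P = [[1, 2, 3, 4, 5], [6]]

Insert 1: appended to row 1. P = [[1]].
Insert 2: appended to row 1. P = [[1, 2]].
Insert 3: appended to row 1. P = [[1, 2, 3]].
Insert 6: appended to row 1. P = [[1, 2, 3, 6]].
Insert 4: 4 bumps 6 from row 1; 6 starts row 2. P = [[1, 2, 3, 4], [6]].
Insert 5: appended to row 1. P = [[1, 2, 3, 4, 5], [6]].

So P = [[1, 2, 3, 4, 5], [6]].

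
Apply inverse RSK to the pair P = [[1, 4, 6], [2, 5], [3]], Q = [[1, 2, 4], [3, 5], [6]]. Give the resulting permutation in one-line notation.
Reverse the RSK construction: for i from n down to 1, find the cell of Q containing i, remove the entry at that cell from P, and reverse-bump it up through P; the value ejected from row 1 is w(i).

Step i=6: Q has 6 at row 3, column 1; remove 3 from row 3 of P and reverse-bump: 3 enters row 2 and ejects 2; 2 enters row 1 and ejects 1. So w(6) = 1. P is now [[2, 4, 6], [3, 5]].
Step i=5: Q has 5 at row 2, column 2; remove 5 from row 2 of P and reverse-bump: 5 enters row 1 and ejects 4. So w(5) = 4. P is now [[2, 5, 6], [3]].
Step i=4: Q has 4 at row 1, column 3; remove that cell from P, ejecting 6. So w(4) = 6. P is now [[2, 5], [3]].
Step i=3: Q has 3 at row 2, column 1; remove 3 from row 2 of P and reverse-bump: 3 enters row 1 and ejects 2. So w(3) = 2. P is now [[3, 5]].
Step i=2: Q has 2 at row 1, column 2; remove that cell from P, ejecting 5. So w(2) = 5. P is now [[3]].
Step i=1: Q has 1 at row 1, column 1; remove that cell from P, ejecting 3. So w(1) = 3. P is now [].

So w = 3 5 2 6 4 1.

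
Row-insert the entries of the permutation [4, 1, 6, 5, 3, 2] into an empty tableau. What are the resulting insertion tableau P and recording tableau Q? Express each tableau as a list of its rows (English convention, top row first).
P = [[1, 2], [3, 5], [4], [6]], Q = [[1, 3], [2, 4], [5], [6]]

Insert each entry of the permutation into P by Schensted row insertion, recording in Q the position of each new cell.

Insert 4: appended to row 1. P = [[4]], Q = [[1]].
Insert 1: 1 bumps 4 from row 1; 4 starts row 2. P = [[1], [4]], Q = [[1], [2]].
Insert 6: appended to row 1. P = [[1, 6], [4]], Q = [[1, 3], [2]].
Insert 5: 5 bumps 6 from row 1; 6 appends to row 2. P = [[1, 5], [4, 6]], Q = [[1, 3], [2, 4]].
Insert 3: 3 bumps 5 from row 1; 5 bumps 6 from row 2; 6 starts row 3. P = [[1, 3], [4, 5], [6]], Q = [[1, 3], [2, 4], [5]].
Insert 2: 2 bumps 3 from row 1; 3 bumps 4 from row 2; 4 bumps 6 from row 3; 6 starts row 4. P = [[1, 2], [3, 5], [4], [6]], Q = [[1, 3], [2, 4], [5], [6]].

So P = [[1, 2], [3, 5], [4], [6]], Q = [[1, 3], [2, 4], [5], [6]].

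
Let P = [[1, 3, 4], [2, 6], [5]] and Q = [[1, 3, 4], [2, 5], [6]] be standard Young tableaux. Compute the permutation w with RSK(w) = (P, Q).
Reverse the RSK construction: for i from n down to 1, find the cell of Q containing i, remove the entry at that cell from P, and reverse-bump it up through P; the value ejected from row 1 is w(i).

Step i=6: Q has 6 at row 3, column 1; remove 5 from row 3 of P and reverse-bump: 5 enters row 2 and ejects 2; 2 enters row 1 and ejects 1. So w(6) = 1. P is now [[2, 3, 4], [5, 6]].
Step i=5: Q has 5 at row 2, column 2; remove 6 from row 2 of P and reverse-bump: 6 enters row 1 and ejects 4. So w(5) = 4. P is now [[2, 3, 6], [5]].
Step i=4: Q has 4 at row 1, column 3; remove that cell from P, ejecting 6. So w(4) = 6. P is now [[2, 3], [5]].
Step i=3: Q has 3 at row 1, column 2; remove that cell from P, ejecting 3. So w(3) = 3. P is now [[2], [5]].
Step i=2: Q has 2 at row 2, column 1; remove 5 from row 2 of P and reverse-bump: 5 enters row 1 and ejects 2. So w(2) = 2. P is now [[5]].
Step i=1: Q has 1 at row 1, column 1; remove that cell from P, ejecting 5. So w(1) = 5. P is now [].

So w = 5 2 3 6 4 1.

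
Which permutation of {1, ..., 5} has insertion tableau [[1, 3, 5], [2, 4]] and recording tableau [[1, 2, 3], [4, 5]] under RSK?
Reverse RSK: for i = n, n-1, ..., 1, locate i in Q, remove the corresponding corner cell from P, and reverse-bump its entry up through P; the value ejected from row 1 is w(i).

So w = 2 4 5 1 3.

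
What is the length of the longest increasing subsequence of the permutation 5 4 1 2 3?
3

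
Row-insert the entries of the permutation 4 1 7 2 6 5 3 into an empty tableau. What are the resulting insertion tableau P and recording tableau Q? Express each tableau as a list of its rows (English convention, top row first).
P = [[1, 2, 3], [4, 5], [6], [7]], Q = [[1, 3, 5], [2, 4], [6], [7]]

Insert each entry of the permutation into P by Schensted row insertion, recording in Q the position of each new cell.

Insert 4: appended to row 1. P = [[4]], Q = [[1]].
Insert 1: 1 bumps 4 from row 1; 4 starts row 2. P = [[1], [4]], Q = [[1], [2]].
Insert 7: appended to row 1. P = [[1, 7], [4]], Q = [[1, 3], [2]].
Insert 2: 2 bumps 7 from row 1; 7 appends to row 2. P = [[1, 2], [4, 7]], Q = [[1, 3], [2, 4]].
Insert 6: appended to row 1. P = [[1, 2, 6], [4, 7]], Q = [[1, 3, 5], [2, 4]].
Insert 5: 5 bumps 6 from row 1; 6 bumps 7 from row 2; 7 starts row 3. P = [[1, 2, 5], [4, 6], [7]], Q = [[1, 3, 5], [2, 4], [6]].
Insert 3: 3 bumps 5 from row 1; 5 bumps 6 from row 2; 6 bumps 7 from row 3; 7 starts row 4. P = [[1, 2, 3], [4, 5], [6], [7]], Q = [[1, 3, 5], [2, 4], [6], [7]].

So P = [[1, 2, 3], [4, 5], [6], [7]], Q = [[1, 3, 5], [2, 4], [6], [7]].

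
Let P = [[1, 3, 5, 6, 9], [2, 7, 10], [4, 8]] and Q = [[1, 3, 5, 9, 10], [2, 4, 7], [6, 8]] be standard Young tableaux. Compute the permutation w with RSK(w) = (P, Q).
4 2 8 3 10 1 7 5 6 9

Reverse the RSK construction: for i from n down to 1, find the cell of Q containing i, remove the entry at that cell from P, and reverse-bump it up through P; the value ejected from row 1 is w(i).

Step i=10: Q has 10 at row 1, column 5; remove that cell from P, ejecting 9. So w(10) = 9. P is now [[1, 3, 5, 6], [2, 7, 10], [4, 8]].
Step i=9: Q has 9 at row 1, column 4; remove that cell from P, ejecting 6. So w(9) = 6. P is now [[1, 3, 5], [2, 7, 10], [4, 8]].
Step i=8: Q has 8 at row 3, column 2; remove 8 from row 3 of P and reverse-bump: 8 enters row 2 and ejects 7; 7 enters row 1 and ejects 5. So w(8) = 5. P is now [[1, 3, 7], [2, 8, 10], [4]].
Step i=7: Q has 7 at row 2, column 3; remove 10 from row 2 of P and reverse-bump: 10 enters row 1 and ejects 7. So w(7) = 7. P is now [[1, 3, 10], [2, 8], [4]].
Step i=6: Q has 6 at row 3, column 1; remove 4 from row 3 of P and reverse-bump: 4 enters row 2 and ejects 2; 2 enters row 1 and ejects 1. So w(6) = 1. P is now [[2, 3, 10], [4, 8]].
Step i=5: Q has 5 at row 1, column 3; remove that cell from P, ejecting 10. So w(5) = 10. P is now [[2, 3], [4, 8]].
Step i=4: Q has 4 at row 2, column 2; remove 8 from row 2 of P and reverse-bump: 8 enters row 1 and ejects 3. So w(4) = 3. P is now [[2, 8], [4]].
Step i=3: Q has 3 at row 1, column 2; remove that cell from P, ejecting 8. So w(3) = 8. P is now [[2], [4]].
Step i=2: Q has 2 at row 2, column 1; remove 4 from row 2 of P and reverse-bump: 4 enters row 1 and ejects 2. So w(2) = 2. P is now [[4]].
Step i=1: Q has 1 at row 1, column 1; remove that cell from P, ejecting 4. So w(1) = 4. P is now [].

So w = 4 2 8 3 10 1 7 5 6 9.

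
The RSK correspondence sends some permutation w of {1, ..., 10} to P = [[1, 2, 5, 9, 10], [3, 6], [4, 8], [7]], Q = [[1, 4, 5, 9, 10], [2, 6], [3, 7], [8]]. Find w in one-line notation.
Reverse the RSK construction: for i from n down to 1, find the cell of Q containing i, remove the entry at that cell from P, and reverse-bump it up through P; the value ejected from row 1 is w(i).

Step i=10: Q has 10 at row 1, column 5; remove that cell from P, ejecting 10. So w(10) = 10. P is now [[1, 2, 5, 9], [3, 6], [4, 8], [7]].
Step i=9: Q has 9 at row 1, column 4; remove that cell from P, ejecting 9. So w(9) = 9. P is now [[1, 2, 5], [3, 6], [4, 8], [7]].
Step i=8: Q has 8 at row 4, column 1; remove 7 from row 4 of P and reverse-bump: 7 enters row 3 and ejects 4; 4 enters row 2 and ejects 3; 3 enters row 1 and ejects 2. So w(8) = 2. P is now [[1, 3, 5], [4, 6], [7, 8]].
Step i=7: Q has 7 at row 3, column 2; remove 8 from row 3 of P and reverse-bump: 8 enters row 2 and ejects 6; 6 enters row 1 and ejects 5. So w(7) = 5. P is now [[1, 3, 6], [4, 8], [7]].
Step i=6: Q has 6 at row 2, column 2; remove 8 from row 2 of P and reverse-bump: 8 enters row 1 and ejects 6. So w(6) = 6. P is now [[1, 3, 8], [4], [7]].
Step i=5: Q has 5 at row 1, column 3; remove that cell from P, ejecting 8. So w(5) = 8. P is now [[1, 3], [4], [7]].
Step i=4: Q has 4 at row 1, column 2; remove that cell from P, ejecting 3. So w(4) = 3. P is now [[1], [4], [7]].
Step i=3: Q has 3 at row 3, column 1; remove 7 from row 3 of P and reverse-bump: 7 enters row 2 and ejects 4; 4 enters row 1 and ejects 1. So w(3) = 1. P is now [[4], [7]].
Step i=2: Q has 2 at row 2, column 1; remove 7 from row 2 of P and reverse-bump: 7 enters row 1 and ejects 4. So w(2) = 4. P is now [[7]].
Step i=1: Q has 1 at row 1, column 1; remove that cell from P, ejecting 7. So w(1) = 7. P is now [].

So w = 7 4 1 3 8 6 5 2 9 10.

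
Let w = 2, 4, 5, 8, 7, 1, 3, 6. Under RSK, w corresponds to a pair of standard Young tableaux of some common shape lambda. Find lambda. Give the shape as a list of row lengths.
Row-insert each entry into an empty tableau.

After inserting 2: P = [[2]].
After inserting 4: P = [[2, 4]].
After inserting 5: P = [[2, 4, 5]].
After inserting 8: P = [[2, 4, 5, 8]].
After inserting 7: P = [[2, 4, 5, 7], [8]].
After inserting 1: P = [[1, 4, 5, 7], [2], [8]].
After inserting 3: P = [[1, 3, 5, 7], [2, 4], [8]].
After inserting 6: P = [[1, 3, 5, 6], [2, 4, 7], [8]].

The final insertion tableau P = [[1, 3, 5, 6], [2, 4, 7], [8]] has shape [4, 3, 1].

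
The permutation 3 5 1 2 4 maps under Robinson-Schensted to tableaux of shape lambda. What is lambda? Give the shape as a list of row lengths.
Row-insert each entry into an empty tableau.

After inserting 3: P = [[3]].
After inserting 5: P = [[3, 5]].
After inserting 1: P = [[1, 5], [3]].
After inserting 2: P = [[1, 2], [3, 5]].
After inserting 4: P = [[1, 2, 4], [3, 5]].

The final insertion tableau P = [[1, 2, 4], [3, 5]] has shape [3, 2].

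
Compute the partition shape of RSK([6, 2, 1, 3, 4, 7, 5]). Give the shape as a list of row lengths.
Row-insert each entry into an empty tableau.

After inserting 6: P = [[6]].
After inserting 2: P = [[2], [6]].
After inserting 1: P = [[1], [2], [6]].
After inserting 3: P = [[1, 3], [2], [6]].
After inserting 4: P = [[1, 3, 4], [2], [6]].
After inserting 7: P = [[1, 3, 4, 7], [2], [6]].
After inserting 5: P = [[1, 3, 4, 5], [2, 7], [6]].

The final insertion tableau P = [[1, 3, 4, 5], [2, 7], [6]] has shape [4, 2, 1].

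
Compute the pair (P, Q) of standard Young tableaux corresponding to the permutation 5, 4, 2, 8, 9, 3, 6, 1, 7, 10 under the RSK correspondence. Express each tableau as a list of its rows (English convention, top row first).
P = [[1, 3, 6, 7, 10], [2, 8, 9], [4], [5]], Q = [[1, 4, 5, 9, 10], [2, 6, 7], [3], [8]]

Insert each entry of the permutation into P by Schensted row insertion, recording in Q the position of each new cell.

Insert 5: appended to row 1. P = [[5]].
Insert 4: 4 bumps 5 from row 1; 5 starts row 2. P = [[4], [5]].
Insert 2: 2 bumps 4 from row 1; 4 bumps 5 from row 2; 5 starts row 3. P = [[2], [4], [5]].
Insert 8: appended to row 1. P = [[2, 8], [4], [5]].
Insert 9: appended to row 1. P = [[2, 8, 9], [4], [5]].
Insert 3: 3 bumps 8 from row 1; 8 appends to row 2. P = [[2, 3, 9], [4, 8], [5]].
Insert 6: 6 bumps 9 from row 1; 9 appends to row 2. P = [[2, 3, 6], [4, 8, 9], [5]].
Insert 1: 1 bumps 2 from row 1; 2 bumps 4 from row 2; 4 bumps 5 from row 3; 5 starts row 4. P = [[1, 3, 6], [2, 8, 9], [4], [5]].
Insert 7: appended to row 1. P = [[1, 3, 6, 7], [2, 8, 9], [4], [5]].
Insert 10: appended to row 1. P = [[1, 3, 6, 7, 10], [2, 8, 9], [4], [5]].

So P = [[1, 3, 6, 7, 10], [2, 8, 9], [4], [5]], Q = [[1, 4, 5, 9, 10], [2, 6, 7], [3], [8]].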